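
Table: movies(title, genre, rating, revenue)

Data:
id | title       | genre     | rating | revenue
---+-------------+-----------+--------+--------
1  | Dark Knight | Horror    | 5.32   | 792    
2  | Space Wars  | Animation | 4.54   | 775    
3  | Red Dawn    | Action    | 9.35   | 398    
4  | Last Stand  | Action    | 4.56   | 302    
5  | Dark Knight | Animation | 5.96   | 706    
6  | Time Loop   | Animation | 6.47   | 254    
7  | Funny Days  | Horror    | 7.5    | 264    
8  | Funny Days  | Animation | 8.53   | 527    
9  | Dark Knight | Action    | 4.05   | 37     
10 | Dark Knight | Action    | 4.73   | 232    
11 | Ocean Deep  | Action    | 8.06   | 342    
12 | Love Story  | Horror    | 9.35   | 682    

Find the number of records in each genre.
SELECT genre, COUNT(*) as count
FROM movies
GROUP BY genre

Result:
  Action: 5
  Animation: 4
  Horror: 3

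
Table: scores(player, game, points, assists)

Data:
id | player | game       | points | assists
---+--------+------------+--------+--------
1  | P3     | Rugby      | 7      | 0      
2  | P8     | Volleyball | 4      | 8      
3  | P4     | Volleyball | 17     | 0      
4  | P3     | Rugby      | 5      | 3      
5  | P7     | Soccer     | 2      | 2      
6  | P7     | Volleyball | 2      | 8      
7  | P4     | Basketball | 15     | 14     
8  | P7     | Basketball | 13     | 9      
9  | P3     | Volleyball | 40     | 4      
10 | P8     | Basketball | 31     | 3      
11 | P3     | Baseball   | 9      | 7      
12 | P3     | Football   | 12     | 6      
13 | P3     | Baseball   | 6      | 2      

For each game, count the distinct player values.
SELECT game, COUNT(DISTINCT player)
FROM scores
GROUP BY game

Result:
  Baseball: 1 distinct
  Basketball: 3 distinct
  Football: 1 distinct
  Rugby: 1 distinct
  Soccer: 1 distinct
  Volleyball: 4 distinct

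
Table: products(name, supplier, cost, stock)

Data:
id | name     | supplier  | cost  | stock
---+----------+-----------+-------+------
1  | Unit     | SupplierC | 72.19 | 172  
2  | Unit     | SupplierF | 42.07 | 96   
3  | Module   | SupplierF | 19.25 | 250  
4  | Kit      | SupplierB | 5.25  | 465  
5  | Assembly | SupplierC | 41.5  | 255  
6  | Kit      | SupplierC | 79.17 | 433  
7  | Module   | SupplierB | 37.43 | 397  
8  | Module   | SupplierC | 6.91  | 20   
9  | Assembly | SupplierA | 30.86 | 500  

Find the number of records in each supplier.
SELECT supplier, COUNT(*) as count
FROM products
GROUP BY supplier

Result:
  SupplierA: 1
  SupplierB: 2
  SupplierC: 4
  SupplierF: 2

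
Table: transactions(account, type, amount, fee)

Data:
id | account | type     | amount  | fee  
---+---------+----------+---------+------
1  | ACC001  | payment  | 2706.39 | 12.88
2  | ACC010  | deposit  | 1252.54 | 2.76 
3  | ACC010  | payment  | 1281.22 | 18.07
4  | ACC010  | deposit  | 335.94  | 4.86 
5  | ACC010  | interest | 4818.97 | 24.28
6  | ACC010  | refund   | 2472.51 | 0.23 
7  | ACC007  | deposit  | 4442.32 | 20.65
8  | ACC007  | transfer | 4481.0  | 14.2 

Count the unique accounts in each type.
SELECT type, COUNT(DISTINCT account)
FROM transactions
GROUP BY type

Result:
  deposit: 2 distinct
  interest: 1 distinct
  payment: 2 distinct
  refund: 1 distinct
  transfer: 1 distinct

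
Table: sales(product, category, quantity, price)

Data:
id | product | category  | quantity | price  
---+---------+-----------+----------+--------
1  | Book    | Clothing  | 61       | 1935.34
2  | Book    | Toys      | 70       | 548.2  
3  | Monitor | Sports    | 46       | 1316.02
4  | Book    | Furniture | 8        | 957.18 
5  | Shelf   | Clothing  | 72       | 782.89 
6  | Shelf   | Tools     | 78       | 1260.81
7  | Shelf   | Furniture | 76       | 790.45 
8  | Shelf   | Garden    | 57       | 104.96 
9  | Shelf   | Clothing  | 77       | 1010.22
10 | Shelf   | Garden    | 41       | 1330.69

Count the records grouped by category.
SELECT category, COUNT(*) as count
FROM sales
GROUP BY category

Result:
  Clothing: 3
  Furniture: 2
  Garden: 2
  Sports: 1
  Tools: 1
  Toys: 1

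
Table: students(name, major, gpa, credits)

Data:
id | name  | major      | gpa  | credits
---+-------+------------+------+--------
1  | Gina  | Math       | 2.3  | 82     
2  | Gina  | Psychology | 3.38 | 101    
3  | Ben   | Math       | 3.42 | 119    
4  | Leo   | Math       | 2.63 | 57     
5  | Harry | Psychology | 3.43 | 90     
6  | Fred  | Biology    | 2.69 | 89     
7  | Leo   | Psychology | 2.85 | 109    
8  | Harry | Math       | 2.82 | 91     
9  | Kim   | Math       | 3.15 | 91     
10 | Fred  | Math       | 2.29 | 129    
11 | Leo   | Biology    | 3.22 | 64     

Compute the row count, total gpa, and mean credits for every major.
SELECT major,
       COUNT(*) as cnt,
       SUM(gpa) as total_gpa,
       AVG(credits) as avg_credits
FROM students
GROUP BY major

Result:
  Biology: 2 records, 5.91 total gpa, 76.50 avg credits
  Math: 6 records, 16.61 total gpa, 94.83 avg credits
  Psychology: 3 records, 9.66 total gpa, 100.00 avg credits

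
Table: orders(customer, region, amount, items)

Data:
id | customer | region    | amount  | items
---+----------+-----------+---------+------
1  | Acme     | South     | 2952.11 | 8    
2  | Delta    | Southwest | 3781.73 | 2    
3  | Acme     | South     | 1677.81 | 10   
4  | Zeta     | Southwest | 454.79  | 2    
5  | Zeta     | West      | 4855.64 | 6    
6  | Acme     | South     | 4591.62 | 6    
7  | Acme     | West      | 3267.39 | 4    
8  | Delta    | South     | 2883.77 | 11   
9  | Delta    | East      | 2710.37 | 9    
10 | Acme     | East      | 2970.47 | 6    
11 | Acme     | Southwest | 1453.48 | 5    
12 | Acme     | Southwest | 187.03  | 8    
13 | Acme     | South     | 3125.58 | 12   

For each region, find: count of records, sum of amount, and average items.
SELECT region,
       COUNT(*) as cnt,
       SUM(amount) as total_amount,
       AVG(items) as avg_items
FROM orders
GROUP BY region

Result:
  East: 2 records, 5680.84 total amount, 7.50 avg items
  South: 5 records, 15230.89 total amount, 9.40 avg items
  Southwest: 4 records, 5877.03 total amount, 4.25 avg items
  West: 2 records, 8123.03 total amount, 5.00 avg items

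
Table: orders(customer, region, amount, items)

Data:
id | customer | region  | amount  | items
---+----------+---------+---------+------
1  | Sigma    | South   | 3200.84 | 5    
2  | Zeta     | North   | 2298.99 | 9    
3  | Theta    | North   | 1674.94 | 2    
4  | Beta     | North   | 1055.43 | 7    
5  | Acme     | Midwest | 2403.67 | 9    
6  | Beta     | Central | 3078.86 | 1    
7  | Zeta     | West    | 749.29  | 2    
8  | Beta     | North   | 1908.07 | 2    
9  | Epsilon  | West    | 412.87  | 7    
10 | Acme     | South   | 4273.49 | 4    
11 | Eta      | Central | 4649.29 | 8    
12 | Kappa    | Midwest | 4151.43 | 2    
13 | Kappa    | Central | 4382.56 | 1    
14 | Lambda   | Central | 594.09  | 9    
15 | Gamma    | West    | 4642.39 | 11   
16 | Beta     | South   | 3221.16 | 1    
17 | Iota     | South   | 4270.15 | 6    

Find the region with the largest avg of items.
SELECT region, AVG(items) as val
FROM orders
GROUP BY region
ORDER BY val DESC
LIMIT 1

Result: West with avg(items) = 6.67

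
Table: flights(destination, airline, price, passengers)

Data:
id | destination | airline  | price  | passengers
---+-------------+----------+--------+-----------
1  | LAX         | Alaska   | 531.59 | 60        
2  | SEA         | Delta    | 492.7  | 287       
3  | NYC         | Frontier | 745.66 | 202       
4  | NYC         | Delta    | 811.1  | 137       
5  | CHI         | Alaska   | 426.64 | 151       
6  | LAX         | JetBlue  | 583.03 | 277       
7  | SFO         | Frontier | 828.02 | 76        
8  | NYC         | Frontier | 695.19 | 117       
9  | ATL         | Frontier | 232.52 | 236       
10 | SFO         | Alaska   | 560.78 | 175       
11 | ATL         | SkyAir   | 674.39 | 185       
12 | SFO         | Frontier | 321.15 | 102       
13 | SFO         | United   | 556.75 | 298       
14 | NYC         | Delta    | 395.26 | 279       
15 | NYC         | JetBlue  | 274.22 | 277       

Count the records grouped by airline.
SELECT airline, COUNT(*) as count
FROM flights
GROUP BY airline

Result:
  Alaska: 3
  Delta: 3
  Frontier: 5
  JetBlue: 2
  SkyAir: 1
  United: 1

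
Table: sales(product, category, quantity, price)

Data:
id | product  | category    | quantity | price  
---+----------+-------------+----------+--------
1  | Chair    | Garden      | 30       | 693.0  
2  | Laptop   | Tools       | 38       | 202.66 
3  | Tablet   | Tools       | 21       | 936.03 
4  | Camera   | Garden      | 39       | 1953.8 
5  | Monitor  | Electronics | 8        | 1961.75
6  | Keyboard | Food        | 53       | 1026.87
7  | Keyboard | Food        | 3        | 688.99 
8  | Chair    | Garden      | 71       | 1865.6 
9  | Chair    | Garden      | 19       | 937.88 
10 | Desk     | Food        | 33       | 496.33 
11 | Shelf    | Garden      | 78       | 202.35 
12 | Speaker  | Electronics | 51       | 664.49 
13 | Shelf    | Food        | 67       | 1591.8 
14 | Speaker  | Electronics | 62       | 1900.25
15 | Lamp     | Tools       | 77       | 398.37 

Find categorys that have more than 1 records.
SELECT category, COUNT(*) as cnt
FROM sales
GROUP BY category
HAVING COUNT(*) > 1

Result:
  Electronics: 3
  Food: 4
  Garden: 5
  Tools: 3

Note: HAVING filters groups after aggregation, WHERE filters rows before.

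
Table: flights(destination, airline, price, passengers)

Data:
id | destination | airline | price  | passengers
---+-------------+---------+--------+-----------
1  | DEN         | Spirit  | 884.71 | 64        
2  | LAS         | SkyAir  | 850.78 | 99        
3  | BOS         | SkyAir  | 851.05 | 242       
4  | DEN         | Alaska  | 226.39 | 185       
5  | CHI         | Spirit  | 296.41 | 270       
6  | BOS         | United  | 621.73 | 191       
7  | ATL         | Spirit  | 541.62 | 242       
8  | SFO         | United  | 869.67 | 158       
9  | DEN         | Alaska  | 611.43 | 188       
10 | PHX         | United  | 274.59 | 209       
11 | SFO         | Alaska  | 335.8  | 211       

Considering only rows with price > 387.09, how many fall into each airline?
SELECT airline, COUNT(*)
FROM flights
WHERE price > 387.09
GROUP BY airline

Note: WHERE filters rows before grouping.

Result:
  Alaska: 1
  SkyAir: 2
  Spirit: 2
  United: 2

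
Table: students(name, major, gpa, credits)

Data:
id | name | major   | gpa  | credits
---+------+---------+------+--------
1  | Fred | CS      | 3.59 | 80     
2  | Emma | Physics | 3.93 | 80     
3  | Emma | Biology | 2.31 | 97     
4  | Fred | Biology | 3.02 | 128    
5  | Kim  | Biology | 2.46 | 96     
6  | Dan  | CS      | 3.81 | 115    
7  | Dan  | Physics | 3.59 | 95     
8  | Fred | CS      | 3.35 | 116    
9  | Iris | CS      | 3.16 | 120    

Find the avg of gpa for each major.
SELECT major, AVG(gpa) as result
FROM students
GROUP BY major

Result:
  Biology: 2.60
  CS: 3.48
  Physics: 3.76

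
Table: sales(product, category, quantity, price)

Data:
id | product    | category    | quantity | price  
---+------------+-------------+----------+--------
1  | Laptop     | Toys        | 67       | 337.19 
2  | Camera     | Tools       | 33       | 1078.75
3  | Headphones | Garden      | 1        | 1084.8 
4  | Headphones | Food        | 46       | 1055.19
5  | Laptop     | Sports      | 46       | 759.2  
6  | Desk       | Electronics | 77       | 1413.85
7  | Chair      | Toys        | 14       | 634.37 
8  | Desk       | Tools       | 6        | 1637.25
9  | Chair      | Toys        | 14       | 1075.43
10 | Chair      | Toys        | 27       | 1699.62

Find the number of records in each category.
SELECT category, COUNT(*) as count
FROM sales
GROUP BY category

Result:
  Electronics: 1
  Food: 1
  Garden: 1
  Sports: 1
  Tools: 2
  Toys: 4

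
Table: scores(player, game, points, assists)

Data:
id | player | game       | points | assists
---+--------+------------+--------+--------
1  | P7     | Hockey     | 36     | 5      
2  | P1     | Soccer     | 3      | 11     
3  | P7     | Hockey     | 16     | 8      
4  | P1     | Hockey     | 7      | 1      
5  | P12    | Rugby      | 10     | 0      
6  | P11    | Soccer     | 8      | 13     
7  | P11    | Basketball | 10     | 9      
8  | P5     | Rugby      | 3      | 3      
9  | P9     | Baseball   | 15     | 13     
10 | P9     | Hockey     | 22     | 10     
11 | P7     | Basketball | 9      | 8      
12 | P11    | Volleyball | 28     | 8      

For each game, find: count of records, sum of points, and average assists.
SELECT game,
       COUNT(*) as cnt,
       SUM(points) as total_points,
       AVG(assists) as avg_assists
FROM scores
GROUP BY game

Result:
  Baseball: 1 records, 15 total points, 13.00 avg assists
  Basketball: 2 records, 19 total points, 8.50 avg assists
  Hockey: 4 records, 81 total points, 6.00 avg assists
  Rugby: 2 records, 13 total points, 1.50 avg assists
  Soccer: 2 records, 11 total points, 12.00 avg assists
  Volleyball: 1 records, 28 total points, 8.00 avg assists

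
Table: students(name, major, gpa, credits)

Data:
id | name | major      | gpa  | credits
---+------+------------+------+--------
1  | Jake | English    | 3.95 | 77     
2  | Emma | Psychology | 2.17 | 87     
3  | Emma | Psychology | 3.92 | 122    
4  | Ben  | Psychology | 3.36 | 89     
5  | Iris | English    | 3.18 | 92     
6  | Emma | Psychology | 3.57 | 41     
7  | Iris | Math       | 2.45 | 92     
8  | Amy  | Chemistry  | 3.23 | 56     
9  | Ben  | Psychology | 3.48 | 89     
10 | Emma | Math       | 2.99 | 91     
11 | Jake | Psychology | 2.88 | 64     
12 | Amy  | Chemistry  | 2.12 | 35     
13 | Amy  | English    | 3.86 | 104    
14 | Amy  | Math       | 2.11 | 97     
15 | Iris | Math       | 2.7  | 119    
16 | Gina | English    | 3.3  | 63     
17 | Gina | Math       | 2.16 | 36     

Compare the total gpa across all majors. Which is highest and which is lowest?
SELECT major, SUM(gpa)
FROM students
GROUP BY major
ORDER BY SUM(gpa)

All groups:
  Chemistry: 5.35
  Math: 12.41
  English: 14.29
  Psychology: 19.38

Highest: Psychology (19.38)
Lowest: Chemistry (5.35)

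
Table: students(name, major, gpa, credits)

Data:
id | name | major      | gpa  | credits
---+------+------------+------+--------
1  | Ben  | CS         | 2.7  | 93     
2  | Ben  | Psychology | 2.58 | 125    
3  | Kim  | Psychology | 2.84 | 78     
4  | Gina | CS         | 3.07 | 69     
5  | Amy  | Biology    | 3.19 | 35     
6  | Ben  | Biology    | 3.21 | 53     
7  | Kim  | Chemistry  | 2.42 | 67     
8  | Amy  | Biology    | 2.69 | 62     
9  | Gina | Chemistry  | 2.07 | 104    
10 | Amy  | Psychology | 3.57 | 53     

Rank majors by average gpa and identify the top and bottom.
SELECT major, AVG(gpa)
FROM students
GROUP BY major
ORDER BY AVG(gpa)

All groups:
  Chemistry: 2.25
  CS: 2.89
  Psychology: 3.00
  Biology: 3.03

Highest: Biology (3.03)
Lowest: Chemistry (2.25)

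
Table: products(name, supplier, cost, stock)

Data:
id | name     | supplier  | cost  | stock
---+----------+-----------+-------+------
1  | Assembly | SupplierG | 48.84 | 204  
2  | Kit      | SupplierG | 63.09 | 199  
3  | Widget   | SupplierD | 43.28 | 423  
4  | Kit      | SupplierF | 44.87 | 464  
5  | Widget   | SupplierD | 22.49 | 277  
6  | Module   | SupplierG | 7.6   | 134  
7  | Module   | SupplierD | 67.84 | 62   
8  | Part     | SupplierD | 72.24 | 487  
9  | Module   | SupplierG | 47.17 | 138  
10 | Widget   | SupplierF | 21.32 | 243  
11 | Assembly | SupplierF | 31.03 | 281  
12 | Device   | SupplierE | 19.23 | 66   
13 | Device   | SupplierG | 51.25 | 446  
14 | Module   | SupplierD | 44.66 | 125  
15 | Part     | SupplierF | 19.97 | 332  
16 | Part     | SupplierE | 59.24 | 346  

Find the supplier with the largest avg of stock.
SELECT supplier, AVG(stock) as val
FROM products
GROUP BY supplier
ORDER BY val DESC
LIMIT 1

Result: SupplierF with avg(stock) = 330.00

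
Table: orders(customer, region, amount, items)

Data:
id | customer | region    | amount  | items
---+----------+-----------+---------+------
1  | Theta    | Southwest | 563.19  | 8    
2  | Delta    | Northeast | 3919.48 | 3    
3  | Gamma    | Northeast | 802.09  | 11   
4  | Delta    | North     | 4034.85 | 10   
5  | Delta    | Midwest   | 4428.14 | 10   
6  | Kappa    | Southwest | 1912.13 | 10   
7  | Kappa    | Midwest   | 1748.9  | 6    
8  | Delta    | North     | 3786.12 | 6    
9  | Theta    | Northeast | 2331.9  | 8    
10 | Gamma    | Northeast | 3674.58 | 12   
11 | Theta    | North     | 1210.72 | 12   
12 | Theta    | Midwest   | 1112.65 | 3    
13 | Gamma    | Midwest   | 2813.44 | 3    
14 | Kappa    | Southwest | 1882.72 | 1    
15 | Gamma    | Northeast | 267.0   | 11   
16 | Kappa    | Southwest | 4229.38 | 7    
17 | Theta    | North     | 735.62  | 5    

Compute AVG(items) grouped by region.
SELECT region, AVG(items) as result
FROM orders
GROUP BY region

Result:
  Midwest: 5.50
  North: 8.25
  Northeast: 9.00
  Southwest: 6.50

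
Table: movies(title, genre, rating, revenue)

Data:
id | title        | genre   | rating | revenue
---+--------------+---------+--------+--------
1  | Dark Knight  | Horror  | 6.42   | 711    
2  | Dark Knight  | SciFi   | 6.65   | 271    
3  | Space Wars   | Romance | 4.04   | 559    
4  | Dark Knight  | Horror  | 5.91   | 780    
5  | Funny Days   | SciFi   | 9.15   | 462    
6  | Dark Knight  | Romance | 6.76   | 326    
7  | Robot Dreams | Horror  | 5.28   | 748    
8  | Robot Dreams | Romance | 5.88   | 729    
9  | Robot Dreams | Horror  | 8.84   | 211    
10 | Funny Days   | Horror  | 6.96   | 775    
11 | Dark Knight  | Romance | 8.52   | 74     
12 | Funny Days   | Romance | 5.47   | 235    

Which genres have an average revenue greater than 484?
SELECT genre, AVG(revenue)
FROM movies
GROUP BY genre
HAVING AVG(revenue) > 484

Result:
  Horror: avg=645.00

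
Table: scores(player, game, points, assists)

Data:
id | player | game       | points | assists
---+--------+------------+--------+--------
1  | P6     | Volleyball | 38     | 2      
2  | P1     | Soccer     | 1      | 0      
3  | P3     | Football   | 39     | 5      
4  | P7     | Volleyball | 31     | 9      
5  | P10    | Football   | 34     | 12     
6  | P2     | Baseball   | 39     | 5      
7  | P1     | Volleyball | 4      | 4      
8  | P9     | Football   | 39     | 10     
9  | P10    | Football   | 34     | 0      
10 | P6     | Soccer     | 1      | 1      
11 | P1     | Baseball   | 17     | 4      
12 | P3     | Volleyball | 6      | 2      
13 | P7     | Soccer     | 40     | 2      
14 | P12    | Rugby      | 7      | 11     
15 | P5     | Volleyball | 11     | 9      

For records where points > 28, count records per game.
SELECT game, COUNT(*)
FROM scores
WHERE points > 28
GROUP BY game

Note: WHERE filters rows before grouping.

Result:
  Baseball: 1
  Football: 4
  Soccer: 1
  Volleyball: 2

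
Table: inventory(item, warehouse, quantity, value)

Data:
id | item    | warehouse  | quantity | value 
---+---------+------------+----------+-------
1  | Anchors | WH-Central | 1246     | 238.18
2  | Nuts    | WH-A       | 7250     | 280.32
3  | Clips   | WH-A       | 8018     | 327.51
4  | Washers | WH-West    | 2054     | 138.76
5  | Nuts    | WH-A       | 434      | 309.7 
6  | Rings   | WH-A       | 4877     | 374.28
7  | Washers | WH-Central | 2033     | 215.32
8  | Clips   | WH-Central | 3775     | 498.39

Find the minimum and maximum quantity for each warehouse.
SELECT warehouse, MIN(quantity), MAX(quantity)
FROM inventory
GROUP BY warehouse

Result:
  WH-A: min=434, max=8018
  WH-Central: min=1246, max=3775
  WH-West: min=2054, max=2054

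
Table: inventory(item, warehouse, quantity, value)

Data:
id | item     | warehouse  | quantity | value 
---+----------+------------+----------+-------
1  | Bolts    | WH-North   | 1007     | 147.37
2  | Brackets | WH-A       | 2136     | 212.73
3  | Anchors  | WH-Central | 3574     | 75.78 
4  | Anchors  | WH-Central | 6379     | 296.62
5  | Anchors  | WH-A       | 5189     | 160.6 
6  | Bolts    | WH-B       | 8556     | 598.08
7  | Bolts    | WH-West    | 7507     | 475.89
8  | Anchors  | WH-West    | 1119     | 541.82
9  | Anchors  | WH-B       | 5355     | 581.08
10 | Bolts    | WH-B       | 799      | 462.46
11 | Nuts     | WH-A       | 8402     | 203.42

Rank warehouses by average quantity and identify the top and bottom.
SELECT warehouse, AVG(quantity)
FROM inventory
GROUP BY warehouse
ORDER BY AVG(quantity)

All groups:
  WH-North: 1007.00
  WH-West: 4313.00
  WH-B: 4903.33
  WH-Central: 4976.50
  WH-A: 5242.33

Highest: WH-A (5242.33)
Lowest: WH-North (1007.00)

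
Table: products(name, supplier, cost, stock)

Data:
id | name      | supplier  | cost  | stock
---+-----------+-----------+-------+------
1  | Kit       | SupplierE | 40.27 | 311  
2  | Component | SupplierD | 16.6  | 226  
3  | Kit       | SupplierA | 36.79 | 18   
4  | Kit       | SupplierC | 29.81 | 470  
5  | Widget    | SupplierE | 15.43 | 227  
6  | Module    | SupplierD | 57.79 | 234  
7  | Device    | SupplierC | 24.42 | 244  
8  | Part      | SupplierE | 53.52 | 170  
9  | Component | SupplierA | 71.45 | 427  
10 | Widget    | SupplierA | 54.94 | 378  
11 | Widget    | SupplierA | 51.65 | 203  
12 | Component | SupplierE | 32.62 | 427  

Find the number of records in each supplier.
SELECT supplier, COUNT(*) as count
FROM products
GROUP BY supplier

Result:
  SupplierA: 4
  SupplierC: 2
  SupplierD: 2
  SupplierE: 4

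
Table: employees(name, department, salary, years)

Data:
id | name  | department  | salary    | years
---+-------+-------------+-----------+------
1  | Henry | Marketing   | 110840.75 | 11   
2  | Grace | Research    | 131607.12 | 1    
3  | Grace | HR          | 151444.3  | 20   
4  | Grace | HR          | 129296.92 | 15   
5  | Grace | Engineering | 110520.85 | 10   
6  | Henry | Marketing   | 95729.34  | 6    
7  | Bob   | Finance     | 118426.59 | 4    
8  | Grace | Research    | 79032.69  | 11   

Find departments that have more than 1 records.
SELECT department, COUNT(*) as cnt
FROM employees
GROUP BY department
HAVING COUNT(*) > 1

Result:
  HR: 2
  Marketing: 2
  Research: 2

Note: HAVING filters groups after aggregation, WHERE filters rows before.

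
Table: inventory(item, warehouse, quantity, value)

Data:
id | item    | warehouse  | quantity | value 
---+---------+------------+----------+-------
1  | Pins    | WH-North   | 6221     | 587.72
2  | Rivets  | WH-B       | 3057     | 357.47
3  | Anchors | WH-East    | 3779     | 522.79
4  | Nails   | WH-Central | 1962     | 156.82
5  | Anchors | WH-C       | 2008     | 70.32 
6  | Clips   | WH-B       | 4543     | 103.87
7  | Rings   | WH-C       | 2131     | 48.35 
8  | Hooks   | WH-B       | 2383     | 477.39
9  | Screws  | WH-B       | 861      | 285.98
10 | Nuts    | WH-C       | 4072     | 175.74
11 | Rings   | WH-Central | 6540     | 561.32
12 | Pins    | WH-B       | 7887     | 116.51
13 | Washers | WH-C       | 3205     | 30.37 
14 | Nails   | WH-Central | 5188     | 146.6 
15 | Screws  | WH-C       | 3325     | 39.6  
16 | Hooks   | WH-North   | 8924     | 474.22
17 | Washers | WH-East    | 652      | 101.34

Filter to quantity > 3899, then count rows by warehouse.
SELECT warehouse, COUNT(*)
FROM inventory
WHERE quantity > 3899
GROUP BY warehouse

Note: WHERE filters rows before grouping.

Result:
  WH-B: 2
  WH-C: 1
  WH-Central: 2
  WH-North: 2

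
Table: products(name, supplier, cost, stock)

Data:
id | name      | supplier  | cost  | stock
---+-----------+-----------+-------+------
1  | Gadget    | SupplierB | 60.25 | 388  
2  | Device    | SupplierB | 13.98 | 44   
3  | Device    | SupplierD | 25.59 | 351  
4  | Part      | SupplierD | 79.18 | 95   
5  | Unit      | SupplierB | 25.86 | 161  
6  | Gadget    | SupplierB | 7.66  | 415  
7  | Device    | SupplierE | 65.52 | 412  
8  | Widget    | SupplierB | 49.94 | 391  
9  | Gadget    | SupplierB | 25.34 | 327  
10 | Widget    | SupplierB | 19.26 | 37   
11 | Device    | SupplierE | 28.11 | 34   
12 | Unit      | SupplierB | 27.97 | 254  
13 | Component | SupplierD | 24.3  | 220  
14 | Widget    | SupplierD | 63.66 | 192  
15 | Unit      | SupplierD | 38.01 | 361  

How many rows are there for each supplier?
SELECT supplier, COUNT(*) as count
FROM products
GROUP BY supplier

Result:
  SupplierB: 8
  SupplierD: 5
  SupplierE: 2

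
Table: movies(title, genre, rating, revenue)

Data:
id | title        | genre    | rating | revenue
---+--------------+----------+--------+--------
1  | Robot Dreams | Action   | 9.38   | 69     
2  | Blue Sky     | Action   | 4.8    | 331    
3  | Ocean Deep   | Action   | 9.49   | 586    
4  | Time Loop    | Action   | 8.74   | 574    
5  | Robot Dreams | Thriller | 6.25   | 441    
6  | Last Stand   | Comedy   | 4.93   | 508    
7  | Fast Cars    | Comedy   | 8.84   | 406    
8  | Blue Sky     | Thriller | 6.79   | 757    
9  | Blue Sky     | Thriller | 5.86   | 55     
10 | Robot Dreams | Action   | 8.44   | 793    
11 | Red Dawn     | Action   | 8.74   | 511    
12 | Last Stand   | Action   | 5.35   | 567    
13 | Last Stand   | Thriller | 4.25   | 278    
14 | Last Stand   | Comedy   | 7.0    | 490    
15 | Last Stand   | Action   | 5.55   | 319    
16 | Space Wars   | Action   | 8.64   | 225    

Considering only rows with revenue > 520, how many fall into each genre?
SELECT genre, COUNT(*)
FROM movies
WHERE revenue > 520
GROUP BY genre

Note: WHERE filters rows before grouping.

Result:
  Action: 4
  Thriller: 1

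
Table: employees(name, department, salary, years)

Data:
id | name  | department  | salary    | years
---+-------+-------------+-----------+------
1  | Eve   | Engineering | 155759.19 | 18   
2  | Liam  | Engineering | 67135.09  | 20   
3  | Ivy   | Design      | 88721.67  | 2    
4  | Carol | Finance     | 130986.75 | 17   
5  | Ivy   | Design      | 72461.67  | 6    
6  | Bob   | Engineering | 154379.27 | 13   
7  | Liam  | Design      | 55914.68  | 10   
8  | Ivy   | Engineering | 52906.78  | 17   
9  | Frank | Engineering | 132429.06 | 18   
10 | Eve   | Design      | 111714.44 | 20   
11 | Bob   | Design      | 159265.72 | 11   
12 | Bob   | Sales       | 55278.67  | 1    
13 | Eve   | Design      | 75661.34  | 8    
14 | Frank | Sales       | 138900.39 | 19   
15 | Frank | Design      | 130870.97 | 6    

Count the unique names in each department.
SELECT department, COUNT(DISTINCT name)
FROM employees
GROUP BY department

Result:
  Design: 5 distinct
  Engineering: 5 distinct
  Finance: 1 distinct
  Sales: 2 distinct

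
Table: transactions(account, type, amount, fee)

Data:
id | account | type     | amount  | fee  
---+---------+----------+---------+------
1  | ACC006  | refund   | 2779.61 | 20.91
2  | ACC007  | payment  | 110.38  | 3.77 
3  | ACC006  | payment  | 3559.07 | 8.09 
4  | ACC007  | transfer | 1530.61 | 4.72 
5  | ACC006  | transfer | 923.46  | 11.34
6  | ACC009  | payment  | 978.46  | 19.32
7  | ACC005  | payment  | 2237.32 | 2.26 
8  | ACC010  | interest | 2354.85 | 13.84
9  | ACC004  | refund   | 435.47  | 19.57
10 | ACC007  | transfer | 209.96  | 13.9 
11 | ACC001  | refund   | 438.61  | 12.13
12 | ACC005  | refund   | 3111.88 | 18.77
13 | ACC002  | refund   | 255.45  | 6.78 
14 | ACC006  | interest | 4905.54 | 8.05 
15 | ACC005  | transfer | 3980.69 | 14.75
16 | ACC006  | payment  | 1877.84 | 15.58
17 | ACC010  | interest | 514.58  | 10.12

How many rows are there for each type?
SELECT type, COUNT(*) as count
FROM transactions
GROUP BY type

Result:
  interest: 3
  payment: 5
  refund: 5
  transfer: 4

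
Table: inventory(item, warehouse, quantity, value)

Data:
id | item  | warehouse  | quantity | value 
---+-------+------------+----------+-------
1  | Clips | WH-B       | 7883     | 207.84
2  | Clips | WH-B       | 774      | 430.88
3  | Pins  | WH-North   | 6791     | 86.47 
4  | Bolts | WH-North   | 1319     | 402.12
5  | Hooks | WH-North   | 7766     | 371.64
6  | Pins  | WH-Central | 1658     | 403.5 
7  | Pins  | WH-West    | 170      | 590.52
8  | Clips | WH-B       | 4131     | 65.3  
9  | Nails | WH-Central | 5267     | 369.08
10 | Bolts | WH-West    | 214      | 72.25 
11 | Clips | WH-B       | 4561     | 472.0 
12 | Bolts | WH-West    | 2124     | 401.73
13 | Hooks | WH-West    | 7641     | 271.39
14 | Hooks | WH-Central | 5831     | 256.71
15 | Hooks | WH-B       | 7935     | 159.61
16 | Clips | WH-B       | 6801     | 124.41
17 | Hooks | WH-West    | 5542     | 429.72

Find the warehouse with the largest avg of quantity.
SELECT warehouse, AVG(quantity) as val
FROM inventory
GROUP BY warehouse
ORDER BY val DESC
LIMIT 1

Result: WH-B with avg(quantity) = 5347.50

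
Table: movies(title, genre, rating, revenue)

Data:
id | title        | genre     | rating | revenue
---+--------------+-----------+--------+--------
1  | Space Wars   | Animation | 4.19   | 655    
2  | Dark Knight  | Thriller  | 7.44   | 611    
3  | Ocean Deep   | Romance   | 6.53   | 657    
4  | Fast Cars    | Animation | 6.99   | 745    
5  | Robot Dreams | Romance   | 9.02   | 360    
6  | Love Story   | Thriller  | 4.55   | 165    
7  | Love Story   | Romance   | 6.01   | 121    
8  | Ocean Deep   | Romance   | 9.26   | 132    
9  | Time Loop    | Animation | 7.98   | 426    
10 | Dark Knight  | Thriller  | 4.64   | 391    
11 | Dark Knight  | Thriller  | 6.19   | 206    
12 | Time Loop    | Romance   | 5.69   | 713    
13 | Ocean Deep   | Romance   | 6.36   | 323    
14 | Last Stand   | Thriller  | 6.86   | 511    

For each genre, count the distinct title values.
SELECT genre, COUNT(DISTINCT title)
FROM movies
GROUP BY genre

Result:
  Animation: 3 distinct
  Romance: 4 distinct
  Thriller: 3 distinct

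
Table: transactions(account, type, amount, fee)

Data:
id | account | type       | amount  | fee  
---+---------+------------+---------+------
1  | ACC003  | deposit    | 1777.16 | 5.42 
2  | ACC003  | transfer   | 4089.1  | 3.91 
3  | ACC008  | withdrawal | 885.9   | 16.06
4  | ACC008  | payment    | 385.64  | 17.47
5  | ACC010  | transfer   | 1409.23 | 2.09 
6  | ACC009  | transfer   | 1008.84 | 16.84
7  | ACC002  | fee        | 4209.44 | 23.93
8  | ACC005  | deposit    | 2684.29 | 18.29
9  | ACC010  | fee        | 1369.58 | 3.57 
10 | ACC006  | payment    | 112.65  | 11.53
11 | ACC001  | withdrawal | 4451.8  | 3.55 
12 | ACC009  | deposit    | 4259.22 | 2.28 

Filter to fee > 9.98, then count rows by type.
SELECT type, COUNT(*)
FROM transactions
WHERE fee > 9.98
GROUP BY type

Note: WHERE filters rows before grouping.

Result:
  deposit: 1
  fee: 1
  payment: 2
  transfer: 1
  withdrawal: 1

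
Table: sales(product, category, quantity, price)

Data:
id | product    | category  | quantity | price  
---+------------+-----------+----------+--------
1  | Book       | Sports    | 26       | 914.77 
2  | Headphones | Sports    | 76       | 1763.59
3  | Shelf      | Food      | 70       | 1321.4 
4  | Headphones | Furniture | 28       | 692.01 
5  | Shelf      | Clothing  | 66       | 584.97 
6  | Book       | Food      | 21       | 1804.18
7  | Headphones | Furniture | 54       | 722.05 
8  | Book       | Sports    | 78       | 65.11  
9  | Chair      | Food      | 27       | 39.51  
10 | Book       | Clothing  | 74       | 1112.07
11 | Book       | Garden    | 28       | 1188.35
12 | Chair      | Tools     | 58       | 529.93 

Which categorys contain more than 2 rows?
SELECT category, COUNT(*) as cnt
FROM sales
GROUP BY category
HAVING COUNT(*) > 2

Result:
  Food: 3
  Sports: 3

Note: HAVING filters groups after aggregation, WHERE filters rows before.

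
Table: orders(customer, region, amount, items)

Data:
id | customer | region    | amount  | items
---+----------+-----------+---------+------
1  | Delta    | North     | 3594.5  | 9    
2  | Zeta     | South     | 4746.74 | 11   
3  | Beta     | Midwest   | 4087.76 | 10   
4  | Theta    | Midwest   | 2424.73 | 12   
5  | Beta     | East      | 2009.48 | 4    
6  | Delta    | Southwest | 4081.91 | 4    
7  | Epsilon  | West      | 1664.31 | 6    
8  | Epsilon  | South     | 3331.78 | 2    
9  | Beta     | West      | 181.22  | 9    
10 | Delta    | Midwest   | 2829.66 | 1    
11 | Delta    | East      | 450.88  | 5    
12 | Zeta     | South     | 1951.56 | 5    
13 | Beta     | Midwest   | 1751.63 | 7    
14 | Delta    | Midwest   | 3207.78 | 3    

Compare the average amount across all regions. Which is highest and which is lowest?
SELECT region, AVG(amount)
FROM orders
GROUP BY region
ORDER BY AVG(amount)

All groups:
  West: 922.77
  East: 1230.18
  Midwest: 2860.31
  South: 3343.36
  North: 3594.50
  Southwest: 4081.91

Highest: Southwest (4081.91)
Lowest: West (922.77)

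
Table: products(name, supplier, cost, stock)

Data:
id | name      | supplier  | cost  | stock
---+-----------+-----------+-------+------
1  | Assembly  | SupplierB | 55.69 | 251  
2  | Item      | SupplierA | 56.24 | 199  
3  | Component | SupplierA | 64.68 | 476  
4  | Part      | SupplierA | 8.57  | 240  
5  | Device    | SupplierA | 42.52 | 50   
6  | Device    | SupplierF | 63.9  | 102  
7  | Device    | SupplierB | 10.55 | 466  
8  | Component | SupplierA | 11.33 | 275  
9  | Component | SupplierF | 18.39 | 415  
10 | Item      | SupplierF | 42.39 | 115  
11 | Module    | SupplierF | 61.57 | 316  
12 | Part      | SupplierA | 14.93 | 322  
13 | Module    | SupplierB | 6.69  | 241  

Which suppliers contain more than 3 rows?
SELECT supplier, COUNT(*) as cnt
FROM products
GROUP BY supplier
HAVING COUNT(*) > 3

Result:
  SupplierA: 6
  SupplierF: 4

Note: HAVING filters groups after aggregation, WHERE filters rows before.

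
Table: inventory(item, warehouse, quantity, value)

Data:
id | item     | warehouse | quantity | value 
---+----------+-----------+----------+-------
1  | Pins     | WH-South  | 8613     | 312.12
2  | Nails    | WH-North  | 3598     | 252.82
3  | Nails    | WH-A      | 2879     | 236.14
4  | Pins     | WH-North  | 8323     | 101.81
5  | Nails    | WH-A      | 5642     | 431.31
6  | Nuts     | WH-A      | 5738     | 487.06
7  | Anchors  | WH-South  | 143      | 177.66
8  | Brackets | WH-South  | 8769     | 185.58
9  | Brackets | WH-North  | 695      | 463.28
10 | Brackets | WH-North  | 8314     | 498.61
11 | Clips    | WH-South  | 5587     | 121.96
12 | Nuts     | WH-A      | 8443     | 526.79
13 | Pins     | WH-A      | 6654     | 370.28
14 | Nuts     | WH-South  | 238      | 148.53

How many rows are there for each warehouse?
SELECT warehouse, COUNT(*) as count
FROM inventory
GROUP BY warehouse

Result:
  WH-A: 5
  WH-North: 4
  WH-South: 5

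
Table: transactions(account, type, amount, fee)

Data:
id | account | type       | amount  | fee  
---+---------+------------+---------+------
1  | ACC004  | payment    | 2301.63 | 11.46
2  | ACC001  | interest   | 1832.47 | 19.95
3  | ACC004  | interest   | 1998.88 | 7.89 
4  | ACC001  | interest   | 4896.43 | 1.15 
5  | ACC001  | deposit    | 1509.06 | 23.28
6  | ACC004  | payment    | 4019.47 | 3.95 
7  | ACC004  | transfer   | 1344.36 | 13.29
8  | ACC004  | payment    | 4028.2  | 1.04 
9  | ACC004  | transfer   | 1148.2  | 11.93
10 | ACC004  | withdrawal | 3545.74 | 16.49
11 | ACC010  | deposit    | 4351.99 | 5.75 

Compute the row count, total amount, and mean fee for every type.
SELECT type,
       COUNT(*) as cnt,
       SUM(amount) as total_amount,
       AVG(fee) as avg_fee
FROM transactions
GROUP BY type

Result:
  deposit: 2 records, 5861.05 total amount, 14.52 avg fee
  interest: 3 records, 8727.78 total amount, 9.66 avg fee
  payment: 3 records, 10349.30 total amount, 5.48 avg fee
  transfer: 2 records, 2492.56 total amount, 12.61 avg fee
  withdrawal: 1 records, 3545.74 total amount, 16.49 avg fee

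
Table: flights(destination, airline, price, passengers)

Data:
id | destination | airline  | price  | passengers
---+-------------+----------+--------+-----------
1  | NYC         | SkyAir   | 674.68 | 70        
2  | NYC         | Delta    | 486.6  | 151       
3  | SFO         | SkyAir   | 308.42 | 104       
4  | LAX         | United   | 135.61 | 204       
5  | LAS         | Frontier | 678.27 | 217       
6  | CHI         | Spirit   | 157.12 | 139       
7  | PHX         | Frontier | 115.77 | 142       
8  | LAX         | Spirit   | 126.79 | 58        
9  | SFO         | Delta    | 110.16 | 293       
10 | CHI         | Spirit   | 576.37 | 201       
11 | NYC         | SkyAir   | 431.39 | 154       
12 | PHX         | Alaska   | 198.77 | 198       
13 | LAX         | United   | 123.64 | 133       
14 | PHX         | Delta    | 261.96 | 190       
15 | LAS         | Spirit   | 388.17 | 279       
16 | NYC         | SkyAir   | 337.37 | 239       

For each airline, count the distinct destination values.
SELECT airline, COUNT(DISTINCT destination)
FROM flights
GROUP BY airline

Result:
  Alaska: 1 distinct
  Delta: 3 distinct
  Frontier: 2 distinct
  SkyAir: 2 distinct
  Spirit: 3 distinct
  United: 1 distinct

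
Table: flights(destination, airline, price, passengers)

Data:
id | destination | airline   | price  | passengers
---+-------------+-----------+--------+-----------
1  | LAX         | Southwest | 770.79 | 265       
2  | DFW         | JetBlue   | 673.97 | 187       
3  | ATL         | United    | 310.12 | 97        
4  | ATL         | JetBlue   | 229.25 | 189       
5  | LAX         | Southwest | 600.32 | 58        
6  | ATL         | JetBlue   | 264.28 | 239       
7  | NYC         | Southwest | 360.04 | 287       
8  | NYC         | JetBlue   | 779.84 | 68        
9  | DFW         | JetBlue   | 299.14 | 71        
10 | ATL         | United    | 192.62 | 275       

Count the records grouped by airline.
SELECT airline, COUNT(*) as count
FROM flights
GROUP BY airline

Result:
  JetBlue: 5
  Southwest: 3
  United: 2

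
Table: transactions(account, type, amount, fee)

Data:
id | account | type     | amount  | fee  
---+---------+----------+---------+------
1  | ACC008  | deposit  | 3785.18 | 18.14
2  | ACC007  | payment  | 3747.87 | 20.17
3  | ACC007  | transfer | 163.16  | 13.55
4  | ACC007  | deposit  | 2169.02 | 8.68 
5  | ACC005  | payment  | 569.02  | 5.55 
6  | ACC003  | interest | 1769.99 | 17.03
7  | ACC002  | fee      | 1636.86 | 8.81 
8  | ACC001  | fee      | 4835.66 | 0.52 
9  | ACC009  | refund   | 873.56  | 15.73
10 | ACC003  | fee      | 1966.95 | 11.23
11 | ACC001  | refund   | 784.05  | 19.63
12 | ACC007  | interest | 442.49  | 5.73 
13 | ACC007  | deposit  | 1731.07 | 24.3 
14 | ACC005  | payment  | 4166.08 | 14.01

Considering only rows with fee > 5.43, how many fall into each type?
SELECT type, COUNT(*)
FROM transactions
WHERE fee > 5.43
GROUP BY type

Note: WHERE filters rows before grouping.

Result:
  deposit: 3
  fee: 2
  interest: 2
  payment: 3
  refund: 2
  transfer: 1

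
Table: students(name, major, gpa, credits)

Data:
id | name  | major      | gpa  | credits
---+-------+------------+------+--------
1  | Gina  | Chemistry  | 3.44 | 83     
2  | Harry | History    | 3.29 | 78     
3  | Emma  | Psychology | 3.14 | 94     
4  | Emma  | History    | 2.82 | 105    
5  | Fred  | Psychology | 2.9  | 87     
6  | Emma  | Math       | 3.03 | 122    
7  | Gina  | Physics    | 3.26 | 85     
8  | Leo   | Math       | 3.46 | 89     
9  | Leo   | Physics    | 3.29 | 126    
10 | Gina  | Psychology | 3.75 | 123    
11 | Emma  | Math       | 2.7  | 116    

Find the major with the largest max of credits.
SELECT major, MAX(credits) as val
FROM students
GROUP BY major
ORDER BY val DESC
LIMIT 1

Result: Physics with max(credits) = 126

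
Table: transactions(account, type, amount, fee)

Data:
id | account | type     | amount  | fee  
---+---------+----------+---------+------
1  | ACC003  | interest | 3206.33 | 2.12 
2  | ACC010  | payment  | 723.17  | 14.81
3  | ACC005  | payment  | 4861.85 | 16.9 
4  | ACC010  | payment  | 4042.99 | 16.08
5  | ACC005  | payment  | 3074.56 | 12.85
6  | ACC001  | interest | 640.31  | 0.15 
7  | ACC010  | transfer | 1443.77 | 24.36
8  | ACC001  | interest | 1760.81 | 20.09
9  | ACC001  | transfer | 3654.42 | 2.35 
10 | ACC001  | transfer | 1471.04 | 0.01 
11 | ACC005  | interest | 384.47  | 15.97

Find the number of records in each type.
SELECT type, COUNT(*) as count
FROM transactions
GROUP BY type

Result:
  interest: 4
  payment: 4
  transfer: 3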